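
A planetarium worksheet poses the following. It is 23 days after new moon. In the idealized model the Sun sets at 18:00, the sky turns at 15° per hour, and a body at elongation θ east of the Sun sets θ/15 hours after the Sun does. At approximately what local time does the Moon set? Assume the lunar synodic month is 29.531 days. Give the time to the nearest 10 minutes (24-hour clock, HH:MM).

12:40

Phase angle: θ = 360°·(23 d)/(29.531 d) = 280.4°.
The Moon trails the Sun by θ/15 = 280.4/15 ≈ 18.69 hours.
18:00 + 18.692 h ≈ 12:42 → 12:40 to the nearest ten minutes.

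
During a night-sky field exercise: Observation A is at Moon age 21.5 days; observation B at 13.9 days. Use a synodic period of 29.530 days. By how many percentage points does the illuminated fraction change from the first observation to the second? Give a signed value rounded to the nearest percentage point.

First observation: θ = 360°·21.5/29.530 = 262.1°, so f = 0.569.
Second observation: θ = 169.5°, f = 0.992.
Δf = 0.992 − 0.569 = +0.423, i.e. +42 pp.

+42 percentage points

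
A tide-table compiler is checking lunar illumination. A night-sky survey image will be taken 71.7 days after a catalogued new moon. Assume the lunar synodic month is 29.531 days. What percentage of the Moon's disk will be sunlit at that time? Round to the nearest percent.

71.7 d spans 2 complete synodic months (2 × 29.531 = 59.06 d) plus 12.64 d.
The Moon has covered 12.64/29.531 of its cycle, so θ ≈ 360° × 12.64/29.531 = 154.1°.
Illuminated fraction = (1 − cos 154.1°)/2 = (1 − (-0.899))/2 ≈ 0.950, so 95%.

95%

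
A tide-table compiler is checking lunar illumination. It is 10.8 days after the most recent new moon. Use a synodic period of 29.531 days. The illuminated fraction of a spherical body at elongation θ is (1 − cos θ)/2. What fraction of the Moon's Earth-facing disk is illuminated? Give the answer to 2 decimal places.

The Moon has covered 10.8/29.531 of its cycle, so θ ≈ 360° × 10.8/29.531 = 131.7°.
Illuminated fraction = (1 − cos 131.7°)/2 = (1 − (-0.665))/2 ≈ 0.832.

0.83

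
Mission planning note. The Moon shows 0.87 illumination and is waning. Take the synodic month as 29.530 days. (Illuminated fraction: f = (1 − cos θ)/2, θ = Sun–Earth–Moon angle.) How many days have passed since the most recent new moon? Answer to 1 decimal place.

cos θ = 1 − 2f = -0.740, giving a principal value of 137.7°.
A waning Moon lies in 180°–360°, so θ = 360° − 137.7° = 222.3°.
Age = 29.530 × 222.3°/360° ≈ 18.23 days.

18.2 days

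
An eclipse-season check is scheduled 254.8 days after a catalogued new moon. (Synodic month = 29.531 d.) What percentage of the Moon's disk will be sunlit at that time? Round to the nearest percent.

85%

254.8/29.531 = 8.628 lunations, so 8 complete cycles and 18.55 d into the next.
The Moon has covered 18.55/29.531 of its cycle, so θ ≈ 360° × 18.55/29.531 = 226.2°.
cos 226.2° = (-0.693), so f = (1 − (-0.693))/2 = 0.846, so 85%.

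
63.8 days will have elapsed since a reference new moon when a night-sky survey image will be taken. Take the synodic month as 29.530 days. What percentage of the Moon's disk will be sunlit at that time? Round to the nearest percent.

63.8/29.530 = 2.161 lunations, so 2 complete cycles and 4.74 d into the next.
The Moon has covered 4.74/29.530 of its cycle, so θ ≈ 360° × 4.74/29.530 = 57.8°.
cos 57.8° = 0.533, so f = (1 − 0.533)/2 = 0.233, so 23%.

23%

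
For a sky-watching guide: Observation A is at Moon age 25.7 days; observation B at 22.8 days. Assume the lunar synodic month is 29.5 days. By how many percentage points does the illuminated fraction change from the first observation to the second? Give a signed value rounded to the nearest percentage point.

+27 pp

θ₁ = 360° × 25.7/29.5 = 313.6°, f₁ = (1 − cos θ₁)/2 = 0.155.
θ₂ = 360° × 22.8/29.5 = 278.2°, f₂ = (1 − cos θ₂)/2 = 0.428.
Change = f₂ − f₁ = +0.273 → +27 percentage points.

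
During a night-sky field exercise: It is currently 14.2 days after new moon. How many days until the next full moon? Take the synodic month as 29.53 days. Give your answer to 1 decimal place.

Full moon occurs at elongation 180°, i.e. at age 29.53 × 180/360 = 14.765 d.
So 0.565 days remain (14.765 − 14.2).

0.6 days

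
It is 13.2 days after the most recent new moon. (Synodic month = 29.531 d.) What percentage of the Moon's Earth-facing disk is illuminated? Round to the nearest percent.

97%

Elongation θ = 360° × 13.2/29.531 ≈ 160.9°.
With cos θ = (-0.945), the lit fraction is (1 − (-0.945))/2 ≈ 0.973, so 97%.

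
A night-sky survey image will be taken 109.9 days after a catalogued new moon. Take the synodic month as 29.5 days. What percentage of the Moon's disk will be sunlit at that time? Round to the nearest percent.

109.9 d spans 3 complete synodic months (3 × 29.5 = 88.50 d) plus 21.40 d.
The Moon has covered 21.40/29.5 of its cycle, so θ ≈ 360° × 21.40/29.5 = 261.2°.
cos 261.2° = (-0.154), so f = (1 − (-0.154))/2 = 0.577, so 58%.

58%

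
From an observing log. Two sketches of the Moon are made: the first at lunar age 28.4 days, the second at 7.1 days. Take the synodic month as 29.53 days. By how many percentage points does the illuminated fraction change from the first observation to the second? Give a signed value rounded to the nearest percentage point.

+46 pp

θ₁ = 360° × 28.4/29.53 = 346.2°, f₁ = (1 − cos θ₁)/2 = 0.014.
θ₂ = 360° × 7.1/29.53 = 86.6°, f₂ = (1 − cos θ₂)/2 = 0.470.
Change = f₂ − f₁ = +0.456 → +46 percentage points.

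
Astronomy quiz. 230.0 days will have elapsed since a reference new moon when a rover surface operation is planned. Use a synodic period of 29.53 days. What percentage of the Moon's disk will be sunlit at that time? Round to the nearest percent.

Reduce mod P: 230.0 − 7×29.53 = 23.29 d into the current lunation.
The Moon has covered 23.29/29.53 of its cycle, so θ ≈ 360° × 23.29/29.53 = 283.9°.
With cos θ = 0.241, the lit fraction is (1 − 0.241)/2 ≈ 0.380, so 38%.

38%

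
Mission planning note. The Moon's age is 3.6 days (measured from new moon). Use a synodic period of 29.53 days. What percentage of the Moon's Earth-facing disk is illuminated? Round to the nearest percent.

14%

Elongation θ = 360° × 3.6/29.53 ≈ 43.9°.
With cos θ = 0.721, the lit fraction is (1 − 0.721)/2 ≈ 0.140, so 14%.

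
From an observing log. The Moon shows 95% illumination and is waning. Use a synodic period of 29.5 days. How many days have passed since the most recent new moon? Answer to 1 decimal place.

Invert f = (1 − cos θ)/2 to get cos θ = 1 − 2(0.95) = -0.900, hence θ₀ = arccos -0.900 = 154.2°.
Waning ⇒ past full, so θ = 360° − 154.2° = 205.8°.
That fraction of the synodic month is 205.8/360 × 29.5 d ≈ 16.87 d.

16.9 days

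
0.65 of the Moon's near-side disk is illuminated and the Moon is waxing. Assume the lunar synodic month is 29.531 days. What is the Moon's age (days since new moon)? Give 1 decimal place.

From f = (1 − cos θ)/2: cos θ = 1 − 2×0.65 = -0.300; arccos → 107.5°.
Waxing ⇒ before full, so θ = 107.5°.
At 360°/29.531 d per day, 107.5° corresponds to 8.81 days.

8.8 days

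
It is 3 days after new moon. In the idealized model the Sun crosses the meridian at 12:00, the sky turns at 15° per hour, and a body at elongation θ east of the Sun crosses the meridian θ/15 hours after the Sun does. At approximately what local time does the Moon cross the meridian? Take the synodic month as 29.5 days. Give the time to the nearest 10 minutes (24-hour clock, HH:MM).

The Moon has covered 3/29.5 of its cycle, so θ ≈ 360° × 3/29.5 = 36.6°.
The Moon trails the Sun by θ/15 = 36.6/15 ≈ 2.44 hours.
12:00 + 2.441 h ≈ 14:26 → 14:30 to the nearest ten minutes.

14:30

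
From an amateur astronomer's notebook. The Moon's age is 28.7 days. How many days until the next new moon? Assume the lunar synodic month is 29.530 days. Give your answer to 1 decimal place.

0.8 days

One full lunation from the last new moon is 29.530 d; remaining = 29.530 − 28.7 = 0.830 d.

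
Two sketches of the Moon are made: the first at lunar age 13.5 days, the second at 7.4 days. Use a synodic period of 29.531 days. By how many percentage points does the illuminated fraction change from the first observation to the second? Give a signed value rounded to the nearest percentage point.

-48 pp

First observation: θ = 360°·13.5/29.531 = 164.6°, so f = 0.982.
Second observation: θ = 90.2°, f = 0.502.
Δf = 0.502 − 0.982 = -0.480, i.e. -48 pp.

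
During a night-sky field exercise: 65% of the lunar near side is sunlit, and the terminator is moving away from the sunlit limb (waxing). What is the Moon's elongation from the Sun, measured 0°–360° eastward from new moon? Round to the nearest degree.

107°

cos θ = 1 − 2f = -0.300, giving a principal value of 107.5°.
Waxing ⇒ before full, so θ = 107.5°.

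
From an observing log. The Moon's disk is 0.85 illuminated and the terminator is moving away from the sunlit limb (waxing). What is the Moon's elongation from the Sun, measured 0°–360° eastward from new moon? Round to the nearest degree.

134°

From f = (1 − cos θ)/2: cos θ = 1 − 2×0.85 = -0.700; arccos → 134.4°.
Waxing ⇒ before full, so θ = 134.4°.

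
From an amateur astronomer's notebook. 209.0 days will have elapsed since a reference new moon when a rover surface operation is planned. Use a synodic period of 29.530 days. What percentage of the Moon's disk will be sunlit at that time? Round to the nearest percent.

6%

209.0/29.530 = 7.078 lunations, so 7 complete cycles and 2.29 d into the next.
Elongation θ = 360° × 2.29/29.530 ≈ 27.9°.
Illuminated fraction = (1 − cos 27.9°)/2 = (1 − 0.884)/2 ≈ 0.058, so 6%.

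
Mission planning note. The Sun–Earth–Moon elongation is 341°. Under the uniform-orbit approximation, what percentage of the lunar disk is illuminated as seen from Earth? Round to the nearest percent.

Half-versine of 341°: (1 − 0.946)/2 = 0.027, i.e. 3%.

3%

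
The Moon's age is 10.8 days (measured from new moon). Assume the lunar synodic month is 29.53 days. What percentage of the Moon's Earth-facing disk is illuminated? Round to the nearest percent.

83%

The Moon has covered 10.8/29.53 of its cycle, so θ ≈ 360° × 10.8/29.53 = 131.7°.
cos 131.7° = (-0.665), so f = (1 − (-0.665))/2 = 0.832, so 83%.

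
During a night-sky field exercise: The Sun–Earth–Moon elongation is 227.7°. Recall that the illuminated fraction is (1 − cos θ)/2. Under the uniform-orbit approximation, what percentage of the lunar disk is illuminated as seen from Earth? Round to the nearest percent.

cos 227.7° = (-0.673), so f = (1 − (-0.673))/2 = 0.837, i.e. 84%.

84%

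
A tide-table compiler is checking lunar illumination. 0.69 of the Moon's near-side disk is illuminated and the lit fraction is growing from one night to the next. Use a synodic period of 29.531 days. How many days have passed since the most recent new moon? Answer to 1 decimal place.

9.2 days

cos θ = 1 − 2f = -0.380, giving a principal value of 112.3°.
Waxing ⇒ before full, so θ = 112.3°.
Age = 29.531 × 112.3°/360° ≈ 9.21 days.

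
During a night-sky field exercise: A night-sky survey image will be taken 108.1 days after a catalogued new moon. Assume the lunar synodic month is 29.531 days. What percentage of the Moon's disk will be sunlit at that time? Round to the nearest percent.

77%

108.1 d spans 3 complete synodic months (3 × 29.531 = 88.59 d) plus 19.51 d.
Elongation θ = 360° × 19.51/29.531 ≈ 237.8°.
cos 237.8° = (-0.533), so f = (1 − (-0.533))/2 = 0.766, so 77%.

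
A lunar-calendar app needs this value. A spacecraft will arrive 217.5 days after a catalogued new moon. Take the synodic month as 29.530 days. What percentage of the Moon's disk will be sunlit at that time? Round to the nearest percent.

83%

217.5/29.530 = 7.365 lunations, so 7 complete cycles and 10.79 d into the next.
Elongation θ = 360° × 10.79/29.530 ≈ 131.5°.
cos 131.5° = (-0.663), so f = (1 − (-0.663))/2 = 0.832, so 83%.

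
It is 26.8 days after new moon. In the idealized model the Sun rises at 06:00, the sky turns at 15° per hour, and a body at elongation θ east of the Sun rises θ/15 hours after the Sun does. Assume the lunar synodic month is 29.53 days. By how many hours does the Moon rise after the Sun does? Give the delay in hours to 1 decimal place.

The Moon has covered 26.8/29.53 of its cycle, so θ ≈ 360° × 26.8/29.53 = 326.7°.
At 15° of sky rotation per hour, 326.7° corresponds to a 21.78 h lag.
So the Moon rises 21.78 h after the Sun.

21.8 h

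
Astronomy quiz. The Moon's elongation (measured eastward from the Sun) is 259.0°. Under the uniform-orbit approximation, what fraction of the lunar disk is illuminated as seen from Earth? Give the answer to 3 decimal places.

0.595

Half-versine of 259.0°: (1 − (-0.191))/2 = 0.595.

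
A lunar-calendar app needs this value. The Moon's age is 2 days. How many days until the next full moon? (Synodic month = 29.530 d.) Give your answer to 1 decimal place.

Full moon is 0.5 of the way through the cycle: age 0.5 × 29.530 = 14.765 d.
That is 14.765 − 2 = 12.765 days ahead.

12.8 days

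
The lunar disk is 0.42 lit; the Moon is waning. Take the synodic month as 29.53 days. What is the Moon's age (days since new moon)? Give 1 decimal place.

22.9 days

Invert f = (1 − cos θ)/2 to get cos θ = 1 − 2(0.42) = 0.160, hence θ₀ = arccos 0.160 = 80.8°.
A waning Moon lies in 180°–360°, so θ = 360° − 80.8° = 279.2°.
That fraction of the synodic month is 279.2/360 × 29.53 d ≈ 22.90 d.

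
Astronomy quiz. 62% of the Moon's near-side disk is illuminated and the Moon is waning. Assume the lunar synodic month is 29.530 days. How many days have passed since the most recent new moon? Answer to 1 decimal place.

21.0 days

cos θ = 1 − 2f = -0.240, giving a principal value of 103.9°.
Since the Moon is past full (waning), take the reflex angle: θ = 360° − 103.9° = 256.1°.
Age = 29.530 × 256.1°/360° ≈ 21.01 days.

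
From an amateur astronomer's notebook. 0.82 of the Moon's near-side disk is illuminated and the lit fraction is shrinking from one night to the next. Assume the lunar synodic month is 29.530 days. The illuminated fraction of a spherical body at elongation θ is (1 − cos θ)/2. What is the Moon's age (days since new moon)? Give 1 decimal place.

18.9 days

From f = (1 − cos θ)/2: cos θ = 1 − 2×0.82 = -0.640; arccos → 129.8°.
Waning ⇒ past full, so θ = 360° − 129.8° = 230.2°.
That fraction of the synodic month is 230.2/360 × 29.530 d ≈ 18.88 d.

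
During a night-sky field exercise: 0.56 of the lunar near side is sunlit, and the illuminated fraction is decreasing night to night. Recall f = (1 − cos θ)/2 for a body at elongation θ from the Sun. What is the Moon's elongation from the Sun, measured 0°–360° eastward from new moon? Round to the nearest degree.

From f = (1 − cos θ)/2: cos θ = 1 − 2×0.56 = -0.120; arccos → 96.9°.
Waning ⇒ past full, so θ = 360° − 96.9° = 263.1°.

263°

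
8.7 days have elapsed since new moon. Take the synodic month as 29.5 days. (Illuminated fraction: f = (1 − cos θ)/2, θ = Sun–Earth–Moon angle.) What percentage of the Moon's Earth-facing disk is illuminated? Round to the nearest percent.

64%

Phase angle: θ = 360°·(8.7 d)/(29.5 d) = 106.2°.
Illuminated fraction = (1 − cos 106.2°)/2 = (1 − (-0.278))/2 ≈ 0.639, so 64%.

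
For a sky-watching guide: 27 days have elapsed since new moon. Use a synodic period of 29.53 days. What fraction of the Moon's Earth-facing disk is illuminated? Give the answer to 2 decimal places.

0.07

The Moon has covered 27/29.53 of its cycle, so θ ≈ 360° × 27/29.53 = 329.2°.
cos 329.2° = 0.859, so f = (1 − 0.859)/2 = 0.071.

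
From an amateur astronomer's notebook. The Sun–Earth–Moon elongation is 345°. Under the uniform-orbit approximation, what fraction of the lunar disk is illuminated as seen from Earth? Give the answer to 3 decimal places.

f = (1 − cos 345°)/2 = (1 − 0.966)/2 ≈ 0.017.

0.017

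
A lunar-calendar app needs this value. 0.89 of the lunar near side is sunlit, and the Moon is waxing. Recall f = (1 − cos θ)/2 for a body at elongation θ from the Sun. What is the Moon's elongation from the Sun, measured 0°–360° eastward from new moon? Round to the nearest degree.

Invert f = (1 − cos θ)/2 to get cos θ = 1 − 2(0.89) = -0.780, hence θ₀ = arccos -0.780 = 141.3°.
Before full moon the principal value applies: θ = 141.3°.

141°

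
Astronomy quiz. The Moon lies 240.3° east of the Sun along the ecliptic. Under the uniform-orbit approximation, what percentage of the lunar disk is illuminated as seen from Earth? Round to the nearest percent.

75%

f = (1 − cos 240.3°)/2 = (1 − (-0.495))/2 ≈ 0.748, i.e. 75%.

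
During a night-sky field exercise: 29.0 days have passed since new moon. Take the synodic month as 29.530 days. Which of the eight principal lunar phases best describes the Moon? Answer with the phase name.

At 29.0/29.530 of the cycle, θ ≈ 354° — the new moon range.

new moon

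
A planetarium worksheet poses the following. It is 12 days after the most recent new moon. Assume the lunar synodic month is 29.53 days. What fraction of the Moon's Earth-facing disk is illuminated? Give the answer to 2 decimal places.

0.92

Elongation θ = 360° × 12/29.53 ≈ 146.3°.
Illuminated fraction = (1 − cos 146.3°)/2 = (1 − (-0.832))/2 ≈ 0.916.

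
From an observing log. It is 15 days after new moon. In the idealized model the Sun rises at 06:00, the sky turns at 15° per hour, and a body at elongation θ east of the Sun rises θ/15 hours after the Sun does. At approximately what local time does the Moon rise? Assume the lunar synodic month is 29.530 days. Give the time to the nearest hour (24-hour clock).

18:00

The Moon has covered 15/29.530 of its cycle, so θ ≈ 360° × 15/29.530 = 182.9°.
At 15° of sky rotation per hour, 182.9° corresponds to a 12.19 h lag.
06:00 + 12.19 h ≈ 18:11 → 18:00 to the nearest hour.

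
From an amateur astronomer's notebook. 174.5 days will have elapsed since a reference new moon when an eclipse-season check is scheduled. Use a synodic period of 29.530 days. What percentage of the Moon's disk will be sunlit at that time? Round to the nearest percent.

174.5/29.530 = 5.909 lunations, so 5 complete cycles and 26.85 d into the next.
The Moon has covered 26.85/29.530 of its cycle, so θ ≈ 360° × 26.85/29.530 = 327.3°.
With cos θ = 0.842, the lit fraction is (1 − 0.842)/2 ≈ 0.079, so 8%.

8%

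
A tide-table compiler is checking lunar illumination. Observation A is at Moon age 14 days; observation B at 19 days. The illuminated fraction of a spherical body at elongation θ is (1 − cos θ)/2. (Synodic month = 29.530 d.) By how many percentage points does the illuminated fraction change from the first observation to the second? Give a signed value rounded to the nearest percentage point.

-18 percentage points

θ₁ = 360° × 14/29.530 = 170.7°, f₁ = (1 − cos θ₁)/2 = 0.993.
θ₂ = 360° × 19/29.530 = 231.6°, f₂ = (1 − cos θ₂)/2 = 0.810.
Change = f₂ − f₁ = -0.183 → -18 percentage points.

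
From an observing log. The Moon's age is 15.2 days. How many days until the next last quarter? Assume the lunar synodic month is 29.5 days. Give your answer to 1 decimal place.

Last quarter is 0.75 of the way through the cycle: age 0.75 × 29.5 = 22.125 d.
That is 22.125 − 15.2 = 6.925 days ahead.

6.9 days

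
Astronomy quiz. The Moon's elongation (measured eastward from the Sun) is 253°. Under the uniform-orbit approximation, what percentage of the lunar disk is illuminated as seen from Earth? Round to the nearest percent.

65%

Half-versine of 253°: (1 − (-0.292))/2 = 0.646, i.e. 65%.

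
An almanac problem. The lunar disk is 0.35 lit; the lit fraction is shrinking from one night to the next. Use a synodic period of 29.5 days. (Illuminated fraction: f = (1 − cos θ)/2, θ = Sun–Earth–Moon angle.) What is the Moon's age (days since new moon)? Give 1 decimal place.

23.6 days

cos θ = 1 − 2f = 0.300, giving a principal value of 72.5°.
A waning Moon lies in 180°–360°, so θ = 360° − 72.5° = 287.5°.
At 360°/29.5 d per day, 287.5° corresponds to 23.56 days.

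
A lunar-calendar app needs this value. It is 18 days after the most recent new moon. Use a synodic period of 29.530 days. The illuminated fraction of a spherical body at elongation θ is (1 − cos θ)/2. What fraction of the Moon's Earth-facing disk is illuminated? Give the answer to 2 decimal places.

0.89

The Moon has covered 18/29.530 of its cycle, so θ ≈ 360° × 18/29.530 = 219.4°.
cos 219.4° = (-0.772), so f = (1 − (-0.772))/2 = 0.886.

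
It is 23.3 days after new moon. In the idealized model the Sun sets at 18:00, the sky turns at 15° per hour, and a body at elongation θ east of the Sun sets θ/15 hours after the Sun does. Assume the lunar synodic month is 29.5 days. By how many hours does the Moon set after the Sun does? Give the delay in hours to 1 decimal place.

19.0 h

The Moon has covered 23.3/29.5 of its cycle, so θ ≈ 360° × 23.3/29.5 = 284.3°.
The Moon trails the Sun by θ/15 = 284.3/15 ≈ 18.96 hours.
So the Moon sets 18.96 h after the Sun.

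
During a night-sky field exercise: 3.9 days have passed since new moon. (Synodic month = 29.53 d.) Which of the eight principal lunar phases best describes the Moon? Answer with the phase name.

θ ≈ 360° × 3.9/29.53 = 48°, which falls in the waxing crescent sector.

waxing crescent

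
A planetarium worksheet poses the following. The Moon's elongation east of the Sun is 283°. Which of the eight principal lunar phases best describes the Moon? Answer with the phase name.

The last quarter sector spans roughly 248°–292°; 283° falls inside it.

last quarter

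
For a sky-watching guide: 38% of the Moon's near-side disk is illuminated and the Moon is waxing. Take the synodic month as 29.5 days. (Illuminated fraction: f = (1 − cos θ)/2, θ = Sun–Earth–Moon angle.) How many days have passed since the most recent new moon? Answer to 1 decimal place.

6.2 days

From f = (1 − cos θ)/2: cos θ = 1 − 2×0.38 = 0.240; arccos → 76.1°.
Waxing ⇒ before full, so θ = 76.1°.
That fraction of the synodic month is 76.1/360 × 29.5 d ≈ 6.24 d.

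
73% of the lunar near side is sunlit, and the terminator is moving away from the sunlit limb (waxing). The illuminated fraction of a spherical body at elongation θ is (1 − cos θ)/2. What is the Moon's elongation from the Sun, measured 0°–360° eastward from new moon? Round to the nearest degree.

117°

Invert f = (1 − cos θ)/2 to get cos θ = 1 − 2(0.73) = -0.460, hence θ₀ = arccos -0.460 = 117.4°.
Waxing ⇒ before full, so θ = 117.4°.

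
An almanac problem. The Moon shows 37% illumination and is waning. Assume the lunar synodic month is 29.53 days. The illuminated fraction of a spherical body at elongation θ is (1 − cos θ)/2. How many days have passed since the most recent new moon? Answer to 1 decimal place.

23.4 days

cos θ = 1 − 2f = 0.260, giving a principal value of 74.9°.
Waning ⇒ past full, so θ = 360° − 74.9° = 285.1°.
At 360°/29.53 d per day, 285.1° corresponds to 23.38 days.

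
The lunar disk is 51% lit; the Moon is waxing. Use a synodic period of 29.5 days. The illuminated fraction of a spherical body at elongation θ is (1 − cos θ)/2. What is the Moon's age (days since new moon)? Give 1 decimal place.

7.5 days

From f = (1 − cos θ)/2: cos θ = 1 − 2×0.51 = -0.020; arccos → 91.1°.
The Moon is waxing (0°–180°), so θ = 91.1° directly.
That fraction of the synodic month is 91.1/360 × 29.5 d ≈ 7.47 d.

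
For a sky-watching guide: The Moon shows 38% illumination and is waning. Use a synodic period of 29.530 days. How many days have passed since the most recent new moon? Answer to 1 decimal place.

23.3 days

cos θ = 1 − 2f = 0.240, giving a principal value of 76.1°.
A waning Moon lies in 180°–360°, so θ = 360° − 76.1° = 283.9°.
Age = 29.530 × 283.9°/360° ≈ 23.29 days.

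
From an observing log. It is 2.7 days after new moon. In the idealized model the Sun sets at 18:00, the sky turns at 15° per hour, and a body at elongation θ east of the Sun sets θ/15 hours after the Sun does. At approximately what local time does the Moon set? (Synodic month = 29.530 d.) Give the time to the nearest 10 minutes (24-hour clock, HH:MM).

Elongation θ = 360° × 2.7/29.530 ≈ 32.9°.
The Moon trails the Sun by θ/15 = 32.9/15 ≈ 2.19 hours.
18:00 + 2.194 h ≈ 20:12 → 20:10 to the nearest ten minutes.

20:10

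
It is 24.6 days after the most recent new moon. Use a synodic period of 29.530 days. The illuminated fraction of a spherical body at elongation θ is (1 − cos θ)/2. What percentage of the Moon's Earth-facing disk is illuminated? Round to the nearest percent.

25%

The Moon has covered 24.6/29.530 of its cycle, so θ ≈ 360° × 24.6/29.530 = 299.9°.
cos 299.9° = 0.498, so f = (1 − 0.498)/2 = 0.251, so 25%.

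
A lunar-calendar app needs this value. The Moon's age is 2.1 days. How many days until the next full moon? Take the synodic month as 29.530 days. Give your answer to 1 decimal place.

12.7 days

Full moon occurs at elongation 180°, i.e. at age 29.530 × 180/360 = 14.765 d.
That is 14.765 − 2.1 = 12.665 days ahead.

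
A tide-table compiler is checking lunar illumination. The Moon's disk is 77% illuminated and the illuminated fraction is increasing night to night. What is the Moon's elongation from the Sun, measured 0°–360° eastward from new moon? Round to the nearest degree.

123°

Invert f = (1 − cos θ)/2 to get cos θ = 1 − 2(0.77) = -0.540, hence θ₀ = arccos -0.540 = 122.7°.
Before full moon the principal value applies: θ = 122.7°.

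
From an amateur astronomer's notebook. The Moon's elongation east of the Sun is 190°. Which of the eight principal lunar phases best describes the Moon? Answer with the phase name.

full moon

The full moon sector spans roughly 158°–202°; 190° falls inside it.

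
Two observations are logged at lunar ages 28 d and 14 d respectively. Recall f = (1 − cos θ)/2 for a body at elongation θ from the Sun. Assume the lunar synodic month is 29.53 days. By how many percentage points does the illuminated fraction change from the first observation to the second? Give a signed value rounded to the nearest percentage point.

+97 percentage points

First observation: θ = 360°·28/29.53 = 341.3°, so f = 0.026.
Second observation: θ = 170.7°, f = 0.993.
Δf = 0.993 − 0.026 = +0.967, i.e. +97 pp.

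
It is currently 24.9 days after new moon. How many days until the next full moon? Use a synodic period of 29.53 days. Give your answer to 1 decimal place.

Full moon occurs at elongation 180°, i.e. at age 29.53 × 180/360 = 14.765 d.
This lunation's full moon (14.765 d) has passed, so add one period: 44.295 − 24.9 = 19.395 days.

19.4 days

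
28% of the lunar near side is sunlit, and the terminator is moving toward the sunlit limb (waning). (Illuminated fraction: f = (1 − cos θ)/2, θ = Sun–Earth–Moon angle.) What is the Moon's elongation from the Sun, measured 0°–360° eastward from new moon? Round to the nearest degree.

296°

cos θ = 1 − 2f = 0.440, giving a principal value of 63.9°.
Since the Moon is past full (waning), take the reflex angle: θ = 360° − 63.9° = 296.1°.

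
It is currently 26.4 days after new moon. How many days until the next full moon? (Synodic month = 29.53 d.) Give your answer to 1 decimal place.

17.9 days

Full moon occurs at elongation 180°, i.e. at age 29.53 × 180/360 = 14.765 d.
This lunation's full moon (14.765 d) has passed, so add one period: 44.295 − 26.4 = 17.895 days.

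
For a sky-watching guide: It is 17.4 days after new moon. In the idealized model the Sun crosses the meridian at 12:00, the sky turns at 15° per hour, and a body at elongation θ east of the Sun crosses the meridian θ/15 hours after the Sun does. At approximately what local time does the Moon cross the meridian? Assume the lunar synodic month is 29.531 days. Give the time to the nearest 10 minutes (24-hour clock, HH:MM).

02:10

Elongation θ = 360° × 17.4/29.531 ≈ 212.1°.
Delay after the Sun = 212.1° / (15°/h) ≈ 14.14 h.
12:00 + 14.141 h ≈ 02:08 → 02:10 to the nearest ten minutes.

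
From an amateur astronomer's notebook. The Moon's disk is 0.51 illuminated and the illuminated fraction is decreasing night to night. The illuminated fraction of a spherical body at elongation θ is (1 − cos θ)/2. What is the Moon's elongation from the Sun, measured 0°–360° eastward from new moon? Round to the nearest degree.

From f = (1 − cos θ)/2: cos θ = 1 − 2×0.51 = -0.020; arccos → 91.1°.
Since the Moon is past full (waning), take the reflex angle: θ = 360° − 91.1° = 268.9°.

269°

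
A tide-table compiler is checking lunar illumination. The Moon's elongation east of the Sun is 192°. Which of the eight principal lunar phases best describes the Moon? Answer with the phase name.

192° lies in the full moon sector of the 8-phase cycle.

full moon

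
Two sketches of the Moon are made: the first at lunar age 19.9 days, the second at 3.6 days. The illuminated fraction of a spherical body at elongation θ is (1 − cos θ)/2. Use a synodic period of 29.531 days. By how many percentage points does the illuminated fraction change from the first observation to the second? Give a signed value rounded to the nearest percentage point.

θ₁ = 360° × 19.9/29.531 = 242.6°, f₁ = (1 − cos θ₁)/2 = 0.730.
θ₂ = 360° × 3.6/29.531 = 43.9°, f₂ = (1 − cos θ₂)/2 = 0.140.
Change = f₂ − f₁ = -0.591 → -59 percentage points.

-59 pp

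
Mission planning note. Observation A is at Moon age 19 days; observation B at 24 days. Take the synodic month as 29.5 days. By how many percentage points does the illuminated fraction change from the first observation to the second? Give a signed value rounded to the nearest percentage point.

-50 percentage points

First observation: θ = 360°·19/29.5 = 231.9°, so f = 0.809.
Second observation: θ = 292.9°, f = 0.306.
Δf = 0.306 − 0.809 = -0.503, i.e. -50 pp.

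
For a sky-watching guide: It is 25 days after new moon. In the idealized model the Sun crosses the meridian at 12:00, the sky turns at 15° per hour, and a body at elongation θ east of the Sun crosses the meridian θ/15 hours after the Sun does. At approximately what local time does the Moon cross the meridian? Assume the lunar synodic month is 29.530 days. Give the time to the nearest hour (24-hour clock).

The Moon has covered 25/29.530 of its cycle, so θ ≈ 360° × 25/29.530 = 304.8°.
At 15° of sky rotation per hour, 304.8° corresponds to a 20.32 h lag.
12:00 + 20.32 h ≈ 08:19 → 08:00 to the nearest hour.

08:00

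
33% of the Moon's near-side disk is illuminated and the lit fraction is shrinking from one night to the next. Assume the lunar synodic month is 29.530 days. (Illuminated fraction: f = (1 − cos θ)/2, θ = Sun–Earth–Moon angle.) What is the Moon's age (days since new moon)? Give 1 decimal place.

cos θ = 1 − 2f = 0.340, giving a principal value of 70.1°.
A waning Moon lies in 180°–360°, so θ = 360° − 70.1° = 289.9°.
At 360°/29.530 d per day, 289.9° corresponds to 23.78 days.

23.8 days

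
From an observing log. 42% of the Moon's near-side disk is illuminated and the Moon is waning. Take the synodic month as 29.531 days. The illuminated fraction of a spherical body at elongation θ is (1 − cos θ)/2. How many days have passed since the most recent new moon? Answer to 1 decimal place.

cos θ = 1 − 2f = 0.160, giving a principal value of 80.8°.
Since the Moon is past full (waning), take the reflex angle: θ = 360° − 80.8° = 279.2°.
Age = 29.531 × 279.2°/360° ≈ 22.90 days.

22.9 days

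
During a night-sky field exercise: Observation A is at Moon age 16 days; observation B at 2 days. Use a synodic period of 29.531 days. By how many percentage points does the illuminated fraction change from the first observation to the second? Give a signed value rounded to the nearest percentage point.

-94 percentage points

First observation: θ = 360°·16/29.531 = 195.0°, so f = 0.983.
Second observation: θ = 24.4°, f = 0.045.
Δf = 0.045 − 0.983 = -0.938, i.e. -94 pp.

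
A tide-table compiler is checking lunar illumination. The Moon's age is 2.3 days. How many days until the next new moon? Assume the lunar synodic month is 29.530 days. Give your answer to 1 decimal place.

One full lunation from the last new moon is 29.530 d; remaining = 29.530 − 2.3 = 27.230 d.

27.2 days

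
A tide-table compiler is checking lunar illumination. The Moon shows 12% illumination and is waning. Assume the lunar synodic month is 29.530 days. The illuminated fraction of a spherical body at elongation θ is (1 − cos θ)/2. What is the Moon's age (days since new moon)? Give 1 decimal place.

26.2 days

From f = (1 − cos θ)/2: cos θ = 1 − 2×0.12 = 0.760; arccos → 40.5°.
A waning Moon lies in 180°–360°, so θ = 360° − 40.5° = 319.5°.
At 360°/29.530 d per day, 319.5° corresponds to 26.20 days.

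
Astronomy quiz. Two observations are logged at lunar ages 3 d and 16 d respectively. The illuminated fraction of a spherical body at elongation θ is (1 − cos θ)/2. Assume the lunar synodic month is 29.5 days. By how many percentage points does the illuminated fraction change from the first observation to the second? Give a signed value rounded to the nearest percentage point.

θ₁ = 360° × 3/29.5 = 36.6°, f₁ = (1 − cos θ₁)/2 = 0.099.
θ₂ = 360° × 16/29.5 = 195.3°, f₂ = (1 − cos θ₂)/2 = 0.982.
Change = f₂ − f₁ = +0.884 → +88 percentage points.

+88 percentage points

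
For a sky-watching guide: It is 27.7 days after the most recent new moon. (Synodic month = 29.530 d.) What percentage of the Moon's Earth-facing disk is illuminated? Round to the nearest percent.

Elongation θ = 360° × 27.7/29.530 ≈ 337.7°.
cos 337.7° = 0.925, so f = (1 − 0.925)/2 = 0.037, so 4%.

4%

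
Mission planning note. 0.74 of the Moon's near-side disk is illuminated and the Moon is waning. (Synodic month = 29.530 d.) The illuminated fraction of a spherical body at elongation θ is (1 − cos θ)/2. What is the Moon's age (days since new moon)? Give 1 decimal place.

19.8 days

From f = (1 − cos θ)/2: cos θ = 1 − 2×0.74 = -0.480; arccos → 118.7°.
A waning Moon lies in 180°–360°, so θ = 360° − 118.7° = 241.3°.
That fraction of the synodic month is 241.3/360 × 29.530 d ≈ 19.79 d.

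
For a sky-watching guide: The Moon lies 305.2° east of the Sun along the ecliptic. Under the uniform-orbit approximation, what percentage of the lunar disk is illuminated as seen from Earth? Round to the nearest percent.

21%

f = (1 − cos 305.2°)/2 = (1 − 0.576)/2 ≈ 0.212, i.e. 21%.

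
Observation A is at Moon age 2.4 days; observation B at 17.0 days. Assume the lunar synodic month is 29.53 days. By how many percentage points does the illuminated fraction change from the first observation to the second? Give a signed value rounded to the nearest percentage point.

+88 percentage points

First observation: θ = 360°·2.4/29.53 = 29.3°, so f = 0.064.
Second observation: θ = 207.2°, f = 0.945.
Δf = 0.945 − 0.064 = +0.881, i.e. +88 pp.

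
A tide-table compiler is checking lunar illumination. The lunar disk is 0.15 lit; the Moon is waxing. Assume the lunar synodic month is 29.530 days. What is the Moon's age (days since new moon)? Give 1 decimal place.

From f = (1 − cos θ)/2: cos θ = 1 − 2×0.15 = 0.700; arccos → 45.6°.
Waxing ⇒ before full, so θ = 45.6°.
That fraction of the synodic month is 45.6/360 × 29.530 d ≈ 3.74 d.

3.7 days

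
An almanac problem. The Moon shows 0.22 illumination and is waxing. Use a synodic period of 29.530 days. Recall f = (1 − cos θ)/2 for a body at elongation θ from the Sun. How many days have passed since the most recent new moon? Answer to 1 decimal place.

4.6 days

Invert f = (1 − cos θ)/2 to get cos θ = 1 − 2(0.22) = 0.560, hence θ₀ = arccos 0.560 = 55.9°.
Waxing ⇒ before full, so θ = 55.9°.
At 360°/29.530 d per day, 55.9° corresponds to 4.59 days.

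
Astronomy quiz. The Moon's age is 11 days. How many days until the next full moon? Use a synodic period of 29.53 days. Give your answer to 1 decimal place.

3.8 days

Full moon occurs at elongation 180°, i.e. at age 29.53 × 180/360 = 14.765 d.
So 3.765 days remain (14.765 − 11).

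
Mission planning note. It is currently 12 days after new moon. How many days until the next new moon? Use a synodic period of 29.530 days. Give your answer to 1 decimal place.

One full lunation from the last new moon is 29.530 d; remaining = 29.530 − 12 = 17.530 d.

17.5 days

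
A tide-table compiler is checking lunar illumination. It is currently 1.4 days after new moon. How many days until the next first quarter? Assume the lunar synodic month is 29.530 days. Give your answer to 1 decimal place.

First quarter is 0.25 of the way through the cycle: age 0.25 × 29.530 = 7.383 d.
So 5.983 days remain (7.383 − 1.4).

6.0 days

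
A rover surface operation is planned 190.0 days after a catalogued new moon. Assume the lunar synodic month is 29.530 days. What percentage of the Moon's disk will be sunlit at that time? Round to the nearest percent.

190.0 d spans 6 complete synodic months (6 × 29.530 = 177.18 d) plus 12.82 d.
Elongation θ = 360° × 12.82/29.530 ≈ 156.3°.
With cos θ = (-0.916), the lit fraction is (1 − (-0.916))/2 ≈ 0.958, so 96%.

96%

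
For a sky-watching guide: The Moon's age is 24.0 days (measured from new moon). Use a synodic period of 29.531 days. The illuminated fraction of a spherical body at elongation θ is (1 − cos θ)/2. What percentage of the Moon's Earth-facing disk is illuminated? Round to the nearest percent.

31%

Elongation θ = 360° × 24.0/29.531 ≈ 292.6°.
Illuminated fraction = (1 − cos 292.6°)/2 = (1 − 0.384)/2 ≈ 0.308, so 31%.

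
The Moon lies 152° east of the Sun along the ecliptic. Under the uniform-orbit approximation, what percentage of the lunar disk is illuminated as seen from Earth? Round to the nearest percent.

94%

cos 152° = (-0.883), so f = (1 − (-0.883))/2 = 0.941, i.e. 94%.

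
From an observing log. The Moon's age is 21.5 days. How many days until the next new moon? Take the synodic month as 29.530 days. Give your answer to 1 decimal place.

8.0 days

One full lunation from the last new moon is 29.530 d; remaining = 29.530 − 21.5 = 8.030 d.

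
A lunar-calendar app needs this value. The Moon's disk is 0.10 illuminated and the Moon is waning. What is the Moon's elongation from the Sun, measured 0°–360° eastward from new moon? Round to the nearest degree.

323°

Invert f = (1 − cos θ)/2 to get cos θ = 1 − 2(0.10) = 0.800, hence θ₀ = arccos 0.800 = 36.9°.
A waning Moon lies in 180°–360°, so θ = 360° − 36.9° = 323.1°.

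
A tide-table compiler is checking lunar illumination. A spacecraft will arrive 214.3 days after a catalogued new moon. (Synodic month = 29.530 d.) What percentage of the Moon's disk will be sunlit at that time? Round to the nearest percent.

214.3/29.530 = 7.257 lunations, so 7 complete cycles and 7.59 d into the next.
Elongation θ = 360° × 7.59/29.530 ≈ 92.5°.
cos 92.5° = (-0.044), so f = (1 − (-0.044))/2 = 0.522, so 52%.

52%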